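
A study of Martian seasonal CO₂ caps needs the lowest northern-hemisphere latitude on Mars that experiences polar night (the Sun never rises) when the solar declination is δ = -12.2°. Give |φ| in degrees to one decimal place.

|φ| = 77.8°

Polar night requires cos H₀ = −tan φ tan δ ≥ 1, i.e. tan φ tan δ ≤ −1.
The boundary is |tan φ| · |tan δ| = 1, so |φ| = 90° − |δ| = 90° − 12.2° = 77.8° in the northern hemisphere.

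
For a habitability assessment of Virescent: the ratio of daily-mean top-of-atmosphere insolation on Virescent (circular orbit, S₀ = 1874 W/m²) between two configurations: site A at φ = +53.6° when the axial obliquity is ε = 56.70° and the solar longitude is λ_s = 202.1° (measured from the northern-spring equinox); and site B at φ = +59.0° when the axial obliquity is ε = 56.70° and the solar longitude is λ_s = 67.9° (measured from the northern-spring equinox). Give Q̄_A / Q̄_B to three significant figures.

Q̄_A / Q̄_B ≈ 0.107

— Configuration A (φ=+53.6°):
Solar declination: sin δ = sin ε · sin λ_s = sin 56.70° × sin 202.1° = -0.31445, so δ = -18.328°.
cos H₀ = −tan(+53.6°) tan(-18.328°) = 0.4493, H₀ = 1.1048 rad.
Bracket: H₀ sin φ sin δ + cos φ cos δ sin H₀ = 1.1048×0.80489×-0.31445 + 0.59342×0.94927×0.89338 = -0.279622 + 0.503255 = 0.223633.
Q̄ = (S₀/π) × [bracket] = (1874/π) × 0.223633 = 133.40 W/m².
— Configuration B (φ=+59.0°):
Solar declination: sin δ = sin ε · sin λ_s = sin 56.70° × sin 67.9° = 0.77440, so δ = +50.751°.
cos H₀ = −tan(+59.0°) tan(+50.751°) = -2.0370 ≤ −1 ⇒ polar day, H₀ = π.
Bracket: H₀ sin φ sin δ + cos φ cos δ sin H₀ = 3.1416×0.85717×0.77440 + 0.51504×0.63270×0.00000 = 2.085370 + 0.000000 = 2.085370.
Q̄ = (S₀/π) × [bracket] = (1874/π) × 2.085370 = 1243.9 W/m².
Ratio Q̄_A / Q̄_B = 133.40 / 1243.9 = 0.1072.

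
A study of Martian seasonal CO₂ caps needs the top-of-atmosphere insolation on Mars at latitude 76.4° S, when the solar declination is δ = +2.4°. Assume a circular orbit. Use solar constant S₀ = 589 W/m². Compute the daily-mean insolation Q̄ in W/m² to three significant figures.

Q̄ ≈ 32.7 W/m²

cos H₀ = −tan(-76.4°) tan(+2.400°) = 0.1732, H₀ = 1.3967 rad.
Bracket: H₀ sin φ sin δ + cos φ cos δ sin H₀ = 1.3967×-0.97196×0.04188 + 0.23514×0.99912×0.98488 = -0.056854 + 0.231381 = 0.174527.
Q̄ = (S₀/π) × [bracket] = (589/π) × 0.174527 = 32.72 W/m².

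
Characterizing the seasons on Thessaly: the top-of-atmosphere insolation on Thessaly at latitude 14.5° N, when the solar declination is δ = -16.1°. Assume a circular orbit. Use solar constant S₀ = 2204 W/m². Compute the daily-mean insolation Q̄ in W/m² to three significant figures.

cos H₀ = −tan(+14.5°) tan(-16.100°) = 0.0746, H₀ = 1.4961 rad.
Bracket: H₀ sin φ sin δ + cos φ cos δ sin H₀ = 1.4961×0.25038×-0.27731 + 0.96815×0.96078×0.99721 = -0.103879 + 0.927584 = 0.823705.
Q̄ = (S₀/π) × [bracket] = (2204/π) × 0.823705 = 577.9 W/m².

Q̄ ≈ 578 W/m²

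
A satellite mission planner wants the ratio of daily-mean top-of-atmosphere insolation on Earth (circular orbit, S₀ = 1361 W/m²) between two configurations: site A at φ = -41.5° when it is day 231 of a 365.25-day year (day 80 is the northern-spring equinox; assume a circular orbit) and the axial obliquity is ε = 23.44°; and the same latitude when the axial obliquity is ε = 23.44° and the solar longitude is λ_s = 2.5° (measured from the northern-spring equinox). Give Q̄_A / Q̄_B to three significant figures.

Q̄_A / Q̄_B ≈ 0.727

— Configuration A (φ=-41.5°):
Solar longitude: λ_s = 360° × (231 − 80)/365.25 = 148.830°.
sin δ = sin 23.44° × sin 148.830° = 0.20589, so δ = +11.882°.
cos H₀ = −tan(-41.5°) tan(+11.882°) = 0.1861, H₀ = 1.3836 rad.
Bracket: H₀ sin φ sin δ + cos φ cos δ sin H₀ = 1.3836×-0.66262×0.20589 + 0.74896×0.97858×0.98252 = -0.188760 + 0.720106 = 0.531346.
Q̄ = (S₀/π) × [bracket] = (1361/π) × 0.531346 = 230.19 W/m².
— Configuration B (φ=-41.5°):
Solar declination: sin δ = sin ε · sin λ_s = sin 23.44° × sin 2.5° = 0.01735, so δ = +0.994°.
cos H₀ = −tan(-41.5°) tan(+0.994°) = 0.0154, H₀ = 1.5554 rad.
Bracket: H₀ sin φ sin δ + cos φ cos δ sin H₀ = 1.5554×-0.66262×0.01735 + 0.74896×0.99985×0.99988 = -0.017882 + 0.748758 = 0.730876.
Q̄ = (S₀/π) × [bracket] = (1361/π) × 0.730876 = 316.63 W/m².
Ratio Q̄_A / Q̄_B = 230.19 / 316.63 = 0.7270.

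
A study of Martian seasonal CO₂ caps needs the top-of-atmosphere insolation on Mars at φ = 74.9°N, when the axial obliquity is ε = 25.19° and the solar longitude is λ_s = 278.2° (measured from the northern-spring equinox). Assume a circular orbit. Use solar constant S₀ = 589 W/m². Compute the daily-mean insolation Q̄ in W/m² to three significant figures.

Solar declination: sin δ = sin ε · sin λ_s = sin 25.19° × sin 278.2° = -0.42127, so δ = -24.915°.
cos H₀ = −tan(+74.9°) tan(-24.915°) = 1.7215 ≥ 1 ⇒ polar night, H₀ = 0 and Q̄ = 0.

Q̄ ≈ 0.00 W/m²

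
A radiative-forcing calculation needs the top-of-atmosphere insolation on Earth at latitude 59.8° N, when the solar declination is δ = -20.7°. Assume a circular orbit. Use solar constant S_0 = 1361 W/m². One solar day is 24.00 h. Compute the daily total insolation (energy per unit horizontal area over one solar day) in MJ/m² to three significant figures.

3.51 MJ/m²

cos h₀ = −tan(+59.8°) tan(-20.700°) = 0.6492, h₀ = 0.8642 rad.
Bracket: h₀ sin ϕ sin δ + cos ϕ cos δ sin h₀ = 0.8642×0.86427×-0.35347 + 0.50302×0.93544×0.76058 = -0.264007 + 0.357887 = 0.093880.
Q̄ = (S_0/π) × [bracket] = (1361/π) × 0.093880 = 40.671 W/m².
Daily total = Q̄ × 24.00 h × 3600 s/h = 40.671 × 24.00 × 3600 / 10⁶ = 3.514 MJ/m².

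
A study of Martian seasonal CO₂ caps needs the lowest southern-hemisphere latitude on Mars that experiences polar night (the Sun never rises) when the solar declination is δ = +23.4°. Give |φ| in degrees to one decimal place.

|φ| = 66.6°

Polar night requires cos H₀ = −tan φ tan δ ≥ 1, i.e. tan φ tan δ ≤ −1.
The boundary is |tan φ| · |tan δ| = 1, so |φ| = 90° − |δ| = 90° − 23.4° = 66.6° in the southern hemisphere.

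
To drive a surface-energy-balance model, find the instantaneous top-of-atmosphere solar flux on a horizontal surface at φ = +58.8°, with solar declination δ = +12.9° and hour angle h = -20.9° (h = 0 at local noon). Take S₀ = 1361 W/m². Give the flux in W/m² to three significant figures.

cos θ_z = sin φ sin δ + cos φ cos δ cos h = 0.190960 + 0.471729 = 0.662689.
Flux = S₀ · cos θ_z = 1361 × 0.662689 = 901.9 W/m².

902 W/m²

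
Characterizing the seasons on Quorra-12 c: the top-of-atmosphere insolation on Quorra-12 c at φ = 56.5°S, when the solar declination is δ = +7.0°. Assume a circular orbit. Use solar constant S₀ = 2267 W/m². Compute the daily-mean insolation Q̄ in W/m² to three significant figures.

cos H₀ = −tan(-56.5°) tan(+7.000°) = 0.1855, H₀ = 1.3842 rad.
Bracket: H₀ sin φ sin δ + cos φ cos δ sin H₀ = 1.3842×-0.83389×0.12187 + 0.55194×0.99255×0.98264 = -0.140671 + 0.538318 = 0.397647.
Q̄ = (S₀/π) × [bracket] = (2267/π) × 0.397647 = 286.9 W/m².

Q̄ ≈ 287 W/m²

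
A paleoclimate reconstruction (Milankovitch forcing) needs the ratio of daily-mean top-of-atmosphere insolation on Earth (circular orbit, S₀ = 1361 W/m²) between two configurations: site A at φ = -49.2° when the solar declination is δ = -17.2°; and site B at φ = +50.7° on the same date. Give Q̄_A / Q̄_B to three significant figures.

— Configuration A (φ=-49.2°):
cos H₀ = −tan(-49.2°) tan(-17.200°) = -0.3586, H₀ = 1.9376 rad.
Bracket: H₀ sin φ sin δ + cos φ cos δ sin H₀ = 1.9376×-0.75700×-0.29571 + 0.65342×0.95528×0.93348 = 0.433737 + 0.582677 = 1.016414.
Q̄ = (S₀/π) × [bracket] = (1361/π) × 1.016414 = 440.33 W/m².
— Configuration B (φ=+50.7°):
cos H₀ = −tan(+50.7°) tan(-17.200°) = 0.3782, H₀ = 1.1829 rad.
Bracket: H₀ sin φ sin δ + cos φ cos δ sin H₀ = 1.1829×0.77384×-0.29571 + 0.63338×0.95528×0.92572 = -0.270686 + 0.560112 = 0.289426.
Q̄ = (S₀/π) × [bracket] = (1361/π) × 0.289426 = 125.39 W/m².
Ratio Q̄_A / Q̄_B = 440.33 / 125.39 = 3.512.

Q̄_A / Q̄_B ≈ 3.51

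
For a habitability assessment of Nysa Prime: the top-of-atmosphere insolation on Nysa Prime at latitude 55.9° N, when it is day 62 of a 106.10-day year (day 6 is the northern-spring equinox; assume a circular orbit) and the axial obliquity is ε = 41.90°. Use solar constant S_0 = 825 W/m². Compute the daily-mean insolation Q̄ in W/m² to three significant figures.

Solar longitude: L_s = 360° × (62 − 6)/106.10 = 190.009°.
sin δ = sin 41.90° × sin 190.009° = -0.11608, so δ = -6.666°.
cos h₀ = −tan(+55.9°) tan(-6.666°) = 0.1726, h₀ = 1.3973 rad.
Bracket: h₀ sin ϕ sin δ + cos ϕ cos δ sin h₀ = 1.3973×0.82806×-0.11608 + 0.56064×0.99324×0.98499 = -0.134310 + 0.548492 = 0.414182.
Q̄ = (S_0/π) × [bracket] = (825/π) × 0.414182 = 108.8 W/m².

Q̄ ≈ 109 W/m²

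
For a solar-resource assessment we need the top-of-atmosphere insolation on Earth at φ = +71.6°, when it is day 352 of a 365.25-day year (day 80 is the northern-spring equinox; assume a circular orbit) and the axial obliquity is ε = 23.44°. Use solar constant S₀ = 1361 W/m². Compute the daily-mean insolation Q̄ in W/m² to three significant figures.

Solar longitude: λ_s = 360° × (352 − 80)/365.25 = 268.090°.
sin δ = sin 23.44° × sin 268.090° = -0.39757, so δ = -23.426°.
cos H₀ = −tan(+71.6°) tan(-23.426°) = 1.3025 ≥ 1 ⇒ polar night, H₀ = 0 and Q̄ = 0.

Q̄ ≈ 0.00 W/m²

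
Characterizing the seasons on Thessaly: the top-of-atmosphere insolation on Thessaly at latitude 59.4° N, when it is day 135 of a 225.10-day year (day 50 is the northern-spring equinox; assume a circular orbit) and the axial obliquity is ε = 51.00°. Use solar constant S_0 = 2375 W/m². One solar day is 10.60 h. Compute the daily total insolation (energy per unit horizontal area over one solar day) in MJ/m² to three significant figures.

Solar longitude: L_s = 360° × (135 − 50)/225.10 = 135.940°.
sin δ = sin 51.00° × sin 135.940° = 0.54044, so δ = +32.714°.
cos h₀ = −tan(+59.4°) tan(+32.714°) = -1.0861 ≤ −1 ⇒ polar day, h₀ = π.
Bracket: h₀ sin ϕ sin δ + cos ϕ cos δ sin h₀ = 3.1416×0.86074×0.54044 + 0.50904×0.84138×0.00000 = 1.461404 + 0.000000 = 1.461404.
Q̄ = (S_0/π) × [bracket] = (2375/π) × 1.461404 = 1104.8 W/m².
Daily total = Q̄ × 10.60 h × 3600 s/h = 1104.8 × 10.60 × 3600 / 10⁶ = 42.16 MJ/m².

42.2 MJ/m²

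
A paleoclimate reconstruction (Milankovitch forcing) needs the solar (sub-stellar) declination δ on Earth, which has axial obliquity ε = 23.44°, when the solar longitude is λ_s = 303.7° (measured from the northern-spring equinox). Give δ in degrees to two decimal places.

sin δ = sin ε · sin λ_s = sin 23.44° × sin 303.7° = -0.330942.
δ = arcsin(-0.330942) = -19.33°.

δ = -19.33°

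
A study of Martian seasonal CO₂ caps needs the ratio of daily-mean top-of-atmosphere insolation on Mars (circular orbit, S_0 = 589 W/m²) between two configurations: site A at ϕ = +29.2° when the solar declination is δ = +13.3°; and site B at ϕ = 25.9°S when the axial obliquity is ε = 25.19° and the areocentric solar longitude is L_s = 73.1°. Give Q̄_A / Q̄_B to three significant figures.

— Configuration A (ϕ=+29.2°):
cos h₀ = −tan(+29.2°) tan(+13.300°) = -0.1321, h₀ = 1.7033 rad.
Bracket: h₀ sin ϕ sin δ + cos ϕ cos δ sin h₀ = 1.7033×0.48786×0.23005 + 0.87292×0.97318×0.99123 = 0.191165 + 0.842058 = 1.033223.
Q̄ = (S_0/π) × [bracket] = (589/π) × 1.033223 = 193.71 W/m².
— Configuration B (ϕ=-25.9°):
sin δ = sin 25.19° × sin 73.1° = 0.40724, so δ = +24.032°.
cos h₀ = −tan(-25.9°) tan(+24.032°) = 0.2165, h₀ = 1.3526 rad.
Bracket: h₀ sin ϕ sin δ + cos ϕ cos δ sin h₀ = 1.3526×-0.43680×0.40724 + 0.89956×0.91332×0.97628 = -0.240604 + 0.802098 = 0.561494.
Q̄ = (S_0/π) × [bracket] = (589/π) × 0.561494 = 105.27 W/m².
Ratio Q̄_A / Q̄_B = 193.71 / 105.27 = 1.840.

Q̄_A / Q̄_B ≈ 1.84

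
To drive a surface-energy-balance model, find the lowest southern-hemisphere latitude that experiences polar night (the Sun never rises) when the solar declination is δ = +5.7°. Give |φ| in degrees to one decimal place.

Polar night requires cos H₀ = −tan φ tan δ ≥ 1, i.e. tan φ tan δ ≤ −1.
The boundary is |tan φ| · |tan δ| = 1, so |φ| = 90° − |δ| = 90° − 5.7° = 84.3° in the southern hemisphere.

|φ| = 84.3°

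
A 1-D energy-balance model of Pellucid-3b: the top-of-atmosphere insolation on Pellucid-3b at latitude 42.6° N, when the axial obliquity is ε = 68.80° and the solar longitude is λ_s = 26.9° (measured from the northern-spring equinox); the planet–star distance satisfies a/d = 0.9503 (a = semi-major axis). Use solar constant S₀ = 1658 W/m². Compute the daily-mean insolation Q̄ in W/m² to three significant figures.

Q̄ ≈ 561 W/m²

Solar declination: sin δ = sin ε · sin λ_s = sin 68.80° × sin 26.9° = 0.42182, so δ = +24.949°.
cos H₀ = −tan(+42.6°) tan(+24.949°) = -0.4278, H₀ = 2.0129 rad.
Bracket: H₀ sin φ sin δ + cos φ cos δ sin H₀ = 2.0129×0.67688×0.42182 + 0.73610×0.90668×0.90387 = 0.574726 + 0.603249 = 1.177975.
Inverse-square distance factor (a/d)² = 0.9503² = 0.903070.
Q̄ = (S₀/π) × 0.903070 × [bracket] = (1658/π) × 0.903070 × 1.177975 = 561.4 W/m².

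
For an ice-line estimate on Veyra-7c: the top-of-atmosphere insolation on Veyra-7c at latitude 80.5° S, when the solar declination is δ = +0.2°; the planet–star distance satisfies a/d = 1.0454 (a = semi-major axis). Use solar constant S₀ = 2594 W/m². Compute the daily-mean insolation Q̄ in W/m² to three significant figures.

Q̄ ≈ 144 W/m²

cos H₀ = −tan(-80.5°) tan(+0.200°) = 0.0209, H₀ = 1.5499 rad.
Bracket: H₀ sin φ sin δ + cos φ cos δ sin H₀ = 1.5499×-0.98629×0.00349 + 0.16505×0.99999×0.99978 = -0.005335 + 0.165012 = 0.159677.
Inverse-square distance factor (a/d)² = 1.0454² = 1.092861.
Q̄ = (S₀/π) × 1.092861 × [bracket] = (2594/π) × 1.092861 × 0.159677 = 144.1 W/m².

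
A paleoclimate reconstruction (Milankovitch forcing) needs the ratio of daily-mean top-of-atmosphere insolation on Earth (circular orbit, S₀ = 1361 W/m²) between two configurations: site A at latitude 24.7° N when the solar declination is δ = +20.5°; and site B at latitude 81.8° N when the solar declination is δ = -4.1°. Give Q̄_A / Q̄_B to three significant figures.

— Configuration A (φ=+24.7°):
cos H₀ = −tan(+24.7°) tan(+20.500°) = -0.1720, H₀ = 1.7436 rad.
Bracket: H₀ sin φ sin δ + cos φ cos δ sin H₀ = 1.7436×0.41787×0.35021 + 0.90851×0.93667×0.98510 = 0.255162 + 0.838295 = 1.093457.
Q̄ = (S₀/π) × [bracket] = (1361/π) × 1.093457 = 473.71 W/m².
— Configuration B (φ=+81.8°):
cos H₀ = −tan(+81.8°) tan(-4.100°) = 0.4974, H₀ = 1.0502 rad.
Bracket: H₀ sin φ sin δ + cos φ cos δ sin H₀ = 1.0502×0.98978×-0.07150 + 0.14263×0.99744×0.86750 = -0.074322 + 0.123415 = 0.049093.
Q̄ = (S₀/π) × [bracket] = (1361/π) × 0.049093 = 21.268 W/m².
Ratio Q̄_A / Q̄_B = 473.71 / 21.268 = 22.27.

Q̄_A / Q̄_B ≈ 22.3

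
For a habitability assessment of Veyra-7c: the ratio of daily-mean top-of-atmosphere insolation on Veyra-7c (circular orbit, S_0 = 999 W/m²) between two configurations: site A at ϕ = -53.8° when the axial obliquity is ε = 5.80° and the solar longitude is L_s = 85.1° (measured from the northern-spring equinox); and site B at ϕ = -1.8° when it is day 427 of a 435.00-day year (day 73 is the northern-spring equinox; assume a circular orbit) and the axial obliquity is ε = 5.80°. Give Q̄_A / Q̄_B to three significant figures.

Q̄_A / Q̄_B ≈ 0.466

— Configuration A (ϕ=-53.8°):
Solar declination: sin δ = sin ε · sin L_s = sin 5.80° × sin 85.1° = 0.10069, so δ = +5.779°.
cos h₀ = −tan(-53.8°) tan(+5.779°) = 0.1383, h₀ = 1.4321 rad.
Bracket: h₀ sin ϕ sin δ + cos ϕ cos δ sin h₀ = 1.4321×-0.80696×0.10069 + 0.59061×0.99492×0.99039 = -0.116362 + 0.581963 = 0.465601.
Q̄ = (S_0/π) × [bracket] = (999/π) × 0.465601 = 148.06 W/m².
— Configuration B (ϕ=-1.8°):
Solar longitude: L_s = 360° × (427 − 73)/435.00 = 292.966°.
sin δ = sin 5.80° × sin 292.966° = -0.09305, so δ = -5.339°.
cos h₀ = −tan(-1.8°) tan(-5.339°) = -0.0029, h₀ = 1.5737 rad.
Bracket: h₀ sin ϕ sin δ + cos ϕ cos δ sin h₀ = 1.5737×-0.03141×-0.09305 + 0.99951×0.99566×1.00000 = 0.004599 + 0.995172 = 0.999771.
Q̄ = (S_0/π) × [bracket] = (999/π) × 0.999771 = 317.92 W/m².
Ratio Q̄_A / Q̄_B = 148.06 / 317.92 = 0.4657.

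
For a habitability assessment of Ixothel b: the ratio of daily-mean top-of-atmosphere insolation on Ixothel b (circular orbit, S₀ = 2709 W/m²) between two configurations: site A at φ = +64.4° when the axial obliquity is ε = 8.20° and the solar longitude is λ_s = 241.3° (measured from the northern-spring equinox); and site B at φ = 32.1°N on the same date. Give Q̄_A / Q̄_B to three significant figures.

— Configuration A (φ=+64.4°):
Solar declination: sin δ = sin ε · sin λ_s = sin 8.20° × sin 241.3° = -0.12511, so δ = -7.187°.
cos H₀ = −tan(+64.4°) tan(-7.187°) = 0.2632, H₀ = 1.3045 rad.
Bracket: H₀ sin φ sin δ + cos φ cos δ sin H₀ = 1.3045×0.90183×-0.12511 + 0.43209×0.99214×0.96475 = -0.147184 + 0.413582 = 0.266398.
Q̄ = (S₀/π) × [bracket] = (2709/π) × 0.266398 = 229.72 W/m².
— Configuration B (φ=+32.1°):
cos H₀ = −tan(+32.1°) tan(-7.187°) = 0.0791, H₀ = 1.4916 rad.
Bracket: H₀ sin φ sin δ + cos φ cos δ sin H₀ = 1.4916×0.53140×-0.12511 + 0.84712×0.99214×0.99687 = -0.099167 + 0.837831 = 0.738664.
Q̄ = (S₀/π) × [bracket] = (2709/π) × 0.738664 = 636.95 W/m².
Ratio Q̄_A / Q̄_B = 229.72 / 636.95 = 0.3607.

Q̄_A / Q̄_B ≈ 0.361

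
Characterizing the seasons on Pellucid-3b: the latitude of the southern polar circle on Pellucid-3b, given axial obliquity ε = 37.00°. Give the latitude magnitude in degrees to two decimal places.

53.00°

The polar circle is the lowest latitude that experiences at least one full rotation of continuous darkness at the northern-summer solstice; it lies at |φ| = 90° − ε = 90° − 37.00° = 53.00°.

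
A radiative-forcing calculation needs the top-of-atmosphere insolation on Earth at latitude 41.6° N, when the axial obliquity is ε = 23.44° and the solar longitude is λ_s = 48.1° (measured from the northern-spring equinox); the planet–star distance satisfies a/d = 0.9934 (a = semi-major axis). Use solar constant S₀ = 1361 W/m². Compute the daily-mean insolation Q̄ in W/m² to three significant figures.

Solar declination: sin δ = sin ε · sin λ_s = sin 23.44° × sin 48.1° = 0.29608, so δ = +17.222°.
cos H₀ = −tan(+41.6°) tan(+17.222°) = -0.2752, H₀ = 1.8496 rad.
Bracket: H₀ sin φ sin δ + cos φ cos δ sin H₀ = 1.8496×0.66393×0.29608 + 0.74780×0.95516×0.96138 = 0.363588 + 0.686684 = 1.050272.
Inverse-square distance factor (a/d)² = 0.9934² = 0.986844.
Q̄ = (S₀/π) × 0.986844 × [bracket] = (1361/π) × 0.986844 × 1.050272 = 449.0 W/m².

Q̄ ≈ 449 W/m²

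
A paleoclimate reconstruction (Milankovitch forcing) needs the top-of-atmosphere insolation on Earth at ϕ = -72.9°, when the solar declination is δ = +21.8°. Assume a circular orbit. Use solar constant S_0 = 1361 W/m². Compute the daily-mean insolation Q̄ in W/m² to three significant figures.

cos h₀ = −tan(-72.9°) tan(+21.800°) = 1.3001 ≥ 1 ⇒ polar night, h₀ = 0 and Q̄ = 0.

Q̄ ≈ 0.00 W/m²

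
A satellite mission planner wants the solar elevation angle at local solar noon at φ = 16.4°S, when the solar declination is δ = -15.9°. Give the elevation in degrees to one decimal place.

89.5°

At local noon the hour angle is zero, so the zenith angle equals |φ − δ| = |-16.4° − (-15.900°)| = 0.500°.
Elevation = 90° − 0.500° = 89.5°.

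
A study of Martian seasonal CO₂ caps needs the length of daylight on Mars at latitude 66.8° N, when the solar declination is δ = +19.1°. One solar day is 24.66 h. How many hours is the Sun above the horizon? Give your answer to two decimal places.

cos h₀ = −tan ϕ · tan δ = −tan(+66.8°) × tan(+19.100°) = -0.8079, so h₀ = 2.5114 rad = 143.89°.
Daylight = 2h₀/(2π) × 24.66 h = (2.5114/π) × 24.66 = 19.71 h.

19.71 h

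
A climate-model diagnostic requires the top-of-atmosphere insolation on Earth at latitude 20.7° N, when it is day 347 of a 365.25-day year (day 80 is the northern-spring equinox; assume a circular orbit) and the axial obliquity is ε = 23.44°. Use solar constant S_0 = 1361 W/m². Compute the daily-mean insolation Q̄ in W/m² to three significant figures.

Q̄ ≈ 282 W/m²

Solar longitude: L_s = 360° × (347 − 80)/365.25 = 263.162°.
sin δ = sin 23.44° × sin 263.162° = -0.39496, so δ = -23.263°.
cos h₀ = −tan(+20.7°) tan(-23.263°) = 0.1625, h₀ = 1.4076 rad.
Bracket: h₀ sin ϕ sin δ + cos ϕ cos δ sin h₀ = 1.4076×0.35347×-0.39496 + 0.93544×0.91870×0.98672 = -0.196510 + 0.847976 = 0.651466.
Q̄ = (S_0/π) × [bracket] = (1361/π) × 0.651466 = 282.2 W/m².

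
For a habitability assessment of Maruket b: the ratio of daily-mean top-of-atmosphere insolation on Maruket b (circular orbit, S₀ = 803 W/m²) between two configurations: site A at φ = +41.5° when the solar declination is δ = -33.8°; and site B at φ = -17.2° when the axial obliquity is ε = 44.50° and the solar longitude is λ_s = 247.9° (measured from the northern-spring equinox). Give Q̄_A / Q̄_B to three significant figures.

— Configuration A (φ=+41.5°):
cos H₀ = −tan(+41.5°) tan(-33.800°) = 0.5923, H₀ = 0.9369 rad.
Bracket: H₀ sin φ sin δ + cos φ cos δ sin H₀ = 0.9369×0.66262×-0.55630 + 0.74896×0.83098×0.80574 = -0.345356 + 0.501469 = 0.156113.
Q̄ = (S₀/π) × [bracket] = (803/π) × 0.156113 = 39.903 W/m².
— Configuration B (φ=-17.2°):
Solar declination: sin δ = sin ε · sin λ_s = sin 44.50° × sin 247.9° = -0.64941, so δ = -40.497°.
cos H₀ = −tan(-17.2°) tan(-40.497°) = -0.2644, H₀ = 1.8383 rad.
Bracket: H₀ sin φ sin δ + cos φ cos δ sin H₀ = 1.8383×-0.29571×-0.64941 + 0.95528×0.76044×0.96442 = 0.353022 + 0.700587 = 1.053609.
Q̄ = (S₀/π) × [bracket] = (803/π) × 1.053609 = 269.31 W/m².
Ratio Q̄_A / Q̄_B = 39.903 / 269.31 = 0.1482.

Q̄_A / Q̄_B ≈ 0.148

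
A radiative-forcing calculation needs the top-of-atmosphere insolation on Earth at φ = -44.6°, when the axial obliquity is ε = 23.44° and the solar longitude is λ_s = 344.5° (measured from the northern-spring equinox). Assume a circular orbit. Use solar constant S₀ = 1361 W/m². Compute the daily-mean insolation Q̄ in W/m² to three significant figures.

Q̄ ≈ 359 W/m²

Solar declination: sin δ = sin ε · sin λ_s = sin 23.44° × sin 344.5° = -0.10630, so δ = -6.102°.
cos H₀ = −tan(-44.6°) tan(-6.102°) = -0.1054, H₀ = 1.6764 rad.
Bracket: H₀ sin φ sin δ + cos φ cos δ sin H₀ = 1.6764×-0.70215×-0.10630 + 0.71203×0.99433×0.99443 = 0.125124 + 0.704049 = 0.829173.
Q̄ = (S₀/π) × [bracket] = (1361/π) × 0.829173 = 359.2 W/m².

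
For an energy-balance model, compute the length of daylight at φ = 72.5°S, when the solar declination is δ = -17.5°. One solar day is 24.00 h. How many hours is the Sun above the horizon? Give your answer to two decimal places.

24.00 h

Sunrise equation: cos H₀ = −tan φ · tan δ = -1.0000 ≤ −1, so the Sun never sets (polar day) and H₀ = π.
Daylight = 2H₀/(2π) × 24.00 h = (3.1416/π) × 24.00 = 24.00 h.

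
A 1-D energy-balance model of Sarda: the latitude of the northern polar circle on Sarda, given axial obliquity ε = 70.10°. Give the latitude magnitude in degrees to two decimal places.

The polar circle is the lowest latitude that experiences at least one full rotation of continuous daylight at the northern-summer solstice; it lies at |φ| = 90° − ε = 90° − 70.10° = 19.90°.

19.90°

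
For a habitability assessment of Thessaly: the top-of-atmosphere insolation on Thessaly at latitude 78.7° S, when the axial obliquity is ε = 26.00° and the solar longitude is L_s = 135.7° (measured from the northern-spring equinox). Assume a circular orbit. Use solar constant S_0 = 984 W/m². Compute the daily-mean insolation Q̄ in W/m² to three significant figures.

Q̄ ≈ 0.00 W/m²

Solar declination: sin δ = sin ε · sin L_s = sin 26.00° × sin 135.7° = 0.30617, so δ = +17.828°.
cos h₀ = −tan(-78.7°) tan(+17.828°) = 1.6095 ≥ 1 ⇒ polar night, h₀ = 0 and Q̄ = 0.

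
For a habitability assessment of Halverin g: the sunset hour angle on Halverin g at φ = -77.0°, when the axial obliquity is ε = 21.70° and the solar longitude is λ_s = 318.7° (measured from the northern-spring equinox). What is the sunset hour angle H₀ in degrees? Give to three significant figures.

Solar declination: sin δ = sin ε · sin λ_s = sin 21.70° × sin 318.7° = -0.24403, so δ = -14.125°.
Sunrise equation: cos H₀ = −tan φ · tan δ = -1.0900 ≤ −1, so the host star never sets (polar day) and H₀ = π.

H₀ = 180°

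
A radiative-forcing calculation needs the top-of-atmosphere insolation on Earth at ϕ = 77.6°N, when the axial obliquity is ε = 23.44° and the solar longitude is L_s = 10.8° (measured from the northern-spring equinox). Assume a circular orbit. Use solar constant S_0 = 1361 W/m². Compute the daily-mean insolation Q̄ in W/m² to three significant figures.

Q̄ ≈ 148 W/m²

Solar declination: sin δ = sin ε · sin L_s = sin 23.44° × sin 10.8° = 0.07454, so δ = +4.275°.
cos h₀ = −tan(+77.6°) tan(+4.275°) = -0.3400, h₀ = 1.9177 rad.
Bracket: h₀ sin ϕ sin δ + cos ϕ cos δ sin h₀ = 1.9177×0.97667×0.07454 + 0.21474×0.99722×0.94044 = 0.139610 + 0.201389 = 0.340999.
Q̄ = (S_0/π) × [bracket] = (1361/π) × 0.340999 = 147.7 W/m².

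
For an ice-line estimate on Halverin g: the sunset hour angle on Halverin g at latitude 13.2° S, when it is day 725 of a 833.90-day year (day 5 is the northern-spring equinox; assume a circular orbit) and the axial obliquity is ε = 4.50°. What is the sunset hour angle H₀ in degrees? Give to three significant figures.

H₀ = 90.8°

Solar longitude: λ_s = 360° × (725 − 5)/833.90 = 310.829°.
sin δ = sin 4.50° × sin 310.829° = -0.05937, so δ = -3.404°.
cos H₀ = −tan φ · tan δ = −tan(-13.2°) × tan(-3.404°) = -0.0139, so H₀ = 1.5847 rad = 90.80°.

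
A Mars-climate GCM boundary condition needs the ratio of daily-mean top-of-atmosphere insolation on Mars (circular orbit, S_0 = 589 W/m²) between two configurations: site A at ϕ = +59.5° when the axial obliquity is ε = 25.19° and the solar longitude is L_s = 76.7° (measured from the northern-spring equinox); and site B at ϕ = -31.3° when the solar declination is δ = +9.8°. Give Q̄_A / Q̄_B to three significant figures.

— Configuration A (ϕ=+59.5°):
Solar declination: sin δ = sin ε · sin L_s = sin 25.19° × sin 76.7° = 0.41421, so δ = +24.469°.
cos h₀ = −tan(+59.5°) tan(+24.469°) = -0.7726, h₀ = 2.4537 rad.
Bracket: h₀ sin ϕ sin δ + cos ϕ cos δ sin h₀ = 2.4537×0.86163×0.41421 + 0.50754×0.91018×0.63493 = 0.875715 + 0.293308 = 1.169023.
Q̄ = (S_0/π) × [bracket] = (589/π) × 1.169023 = 219.17 W/m².
— Configuration B (ϕ=-31.3°):
cos h₀ = −tan(-31.3°) tan(+9.800°) = 0.1050, h₀ = 1.4656 rad.
Bracket: h₀ sin ϕ sin δ + cos ϕ cos δ sin h₀ = 1.4656×-0.51952×0.17021 + 0.85446×0.98541×0.99447 = -0.129599 + 0.837337 = 0.707738.
Q̄ = (S_0/π) × [bracket] = (589/π) × 0.707738 = 132.69 W/m².
Ratio Q̄_A / Q̄_B = 219.17 / 132.69 = 1.652.

Q̄_A / Q̄_B ≈ 1.65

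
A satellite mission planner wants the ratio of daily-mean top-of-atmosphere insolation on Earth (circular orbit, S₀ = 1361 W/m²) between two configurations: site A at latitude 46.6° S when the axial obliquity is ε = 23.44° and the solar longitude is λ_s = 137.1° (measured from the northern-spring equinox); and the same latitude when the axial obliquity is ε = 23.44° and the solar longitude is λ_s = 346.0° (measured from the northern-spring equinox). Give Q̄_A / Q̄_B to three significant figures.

— Configuration A (φ=-46.6°):
Solar declination: sin δ = sin ε · sin λ_s = sin 23.44° × sin 137.1° = 0.27078, so δ = +15.711°.
cos H₀ = −tan(-46.6°) tan(+15.711°) = 0.2975, H₀ = 1.2688 rad.
Bracket: H₀ sin φ sin δ + cos φ cos δ sin H₀ = 1.2688×-0.72657×0.27078 + 0.68709×0.96264×0.95473 = -0.249625 + 0.631478 = 0.381853.
Q̄ = (S₀/π) × [bracket] = (1361/π) × 0.381853 = 165.43 W/m².
— Configuration B (φ=-46.6°):
Solar declination: sin δ = sin ε · sin λ_s = sin 23.44° × sin 346.0° = -0.09623, so δ = -5.522°.
cos H₀ = −tan(-46.6°) tan(-5.522°) = -0.1022, H₀ = 1.6732 rad.
Bracket: H₀ sin φ sin δ + cos φ cos δ sin H₀ = 1.6732×-0.72657×-0.09623 + 0.68709×0.99536×0.99476 = 0.116987 + 0.680318 = 0.797305.
Q̄ = (S₀/π) × [bracket] = (1361/π) × 0.797305 = 345.41 W/m².
Ratio Q̄_A / Q̄_B = 165.43 / 345.41 = 0.4789.

Q̄_A / Q̄_B ≈ 0.479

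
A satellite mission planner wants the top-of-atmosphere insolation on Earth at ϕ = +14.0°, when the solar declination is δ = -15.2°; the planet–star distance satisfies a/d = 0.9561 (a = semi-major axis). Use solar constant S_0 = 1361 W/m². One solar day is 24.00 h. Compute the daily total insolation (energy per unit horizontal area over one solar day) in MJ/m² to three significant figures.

cos h₀ = −tan(+14.0°) tan(-15.200°) = 0.0677, h₀ = 1.5030 rad.
Bracket: h₀ sin ϕ sin δ + cos ϕ cos δ sin h₀ = 1.5030×0.24192×-0.26219 + 0.97030×0.96502×0.99770 = -0.095334 + 0.934205 = 0.838871.
Inverse-square distance factor (a/d)² = 0.9561² = 0.914127.
Q̄ = (S_0/π) × 0.914127 × [bracket] = (1361/π) × 0.914127 × 0.838871 = 332.21 W/m².
Daily total = Q̄ × 24.00 h × 3600 s/h = 332.21 × 24.00 × 3600 / 10⁶ = 28.70 MJ/m².

28.7 MJ/m²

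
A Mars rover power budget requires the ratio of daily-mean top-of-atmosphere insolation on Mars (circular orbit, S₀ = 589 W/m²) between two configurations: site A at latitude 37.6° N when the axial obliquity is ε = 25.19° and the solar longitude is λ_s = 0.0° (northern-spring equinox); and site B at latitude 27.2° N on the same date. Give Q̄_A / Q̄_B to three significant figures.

Q̄_A / Q̄_B ≈ 0.891

— Configuration A (φ=+37.6°):
Solar declination: sin δ = sin ε · sin λ_s = sin 25.19° × sin 0.0° = 0.00000, so δ = +0.000°.
cos H₀ = −tan(+37.6°) tan(+0.000°) = -0.0000, H₀ = 1.5708 rad.
Bracket: H₀ sin φ sin δ + cos φ cos δ sin H₀ = 1.5708×0.61015×0.00000 + 0.79229×1.00000×1.00000 = 0.000000 + 0.792290 = 0.792290.
Q̄ = (S₀/π) × [bracket] = (589/π) × 0.792290 = 148.54 W/m².
— Configuration B (φ=+27.2°):
cos H₀ = −tan(+27.2°) tan(+0.000°) = -0.0000, H₀ = 1.5708 rad.
Bracket: H₀ sin φ sin δ + cos φ cos δ sin H₀ = 1.5708×0.45710×0.00000 + 0.88942×1.00000×1.00000 = 0.000000 + 0.889420 = 0.889420.
Q̄ = (S₀/π) × [bracket] = (589/π) × 0.889420 = 166.75 W/m².
Ratio Q̄_A / Q̄_B = 148.54 / 166.75 = 0.8908.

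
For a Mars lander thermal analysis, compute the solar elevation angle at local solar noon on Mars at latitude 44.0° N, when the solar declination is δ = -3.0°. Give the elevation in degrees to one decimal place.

At local noon the hour angle is zero, so the zenith angle equals |φ − δ| = |+44.0° − (-3.000°)| = 47.000°.
Elevation = 90° − 47.000° = 43.0°.

43.0°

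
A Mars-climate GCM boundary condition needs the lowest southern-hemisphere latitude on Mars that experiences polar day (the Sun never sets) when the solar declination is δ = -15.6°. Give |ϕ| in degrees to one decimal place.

|ϕ| = 74.4°

Polar day requires cos h₀ = −tan ϕ tan δ ≤ −1, i.e. tan ϕ tan δ ≥ 1.
The boundary is |tan ϕ| · |tan δ| = 1, so |ϕ| = 90° − |δ| = 90° − 15.6° = 74.4° in the southern hemisphere.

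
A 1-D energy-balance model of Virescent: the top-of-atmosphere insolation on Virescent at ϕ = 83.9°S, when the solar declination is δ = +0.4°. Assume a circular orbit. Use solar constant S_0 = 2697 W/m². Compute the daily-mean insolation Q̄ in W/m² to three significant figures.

Q̄ ≈ 82.1 W/m²

cos h₀ = −tan(-83.9°) tan(+0.400°) = 0.0653, h₀ = 1.5054 rad.
Bracket: h₀ sin ϕ sin δ + cos ϕ cos δ sin h₀ = 1.5054×-0.99434×0.00698 + 0.10626×0.99998×0.99786 = -0.010448 + 0.106030 = 0.095582.
Q̄ = (S_0/π) × [bracket] = (2697/π) × 0.095582 = 82.06 W/m².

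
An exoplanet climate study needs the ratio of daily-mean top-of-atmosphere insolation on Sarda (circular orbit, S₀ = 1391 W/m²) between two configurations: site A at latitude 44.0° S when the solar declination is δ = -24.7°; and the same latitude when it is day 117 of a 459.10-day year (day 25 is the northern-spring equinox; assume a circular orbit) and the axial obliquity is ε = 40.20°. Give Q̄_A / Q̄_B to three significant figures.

— Configuration A (φ=-44.0°):
cos H₀ = −tan(-44.0°) tan(-24.700°) = -0.4442, H₀ = 2.0310 rad.
Bracket: H₀ sin φ sin δ + cos φ cos δ sin H₀ = 2.0310×-0.69466×-0.41787 + 0.71934×0.90851×0.89594 = 0.589554 + 0.585522 = 1.175076.
Q̄ = (S₀/π) × [bracket] = (1391/π) × 1.175076 = 520.29 W/m².
— Configuration B (φ=-44.0°):
Solar longitude: λ_s = 360° × (117 − 25)/459.10 = 72.141°.
sin δ = sin 40.20° × sin 72.141° = 0.61436, so δ = +37.905°.
cos H₀ = −tan(-44.0°) tan(+37.905°) = 0.7519, H₀ = 0.7198 rad.
Bracket: H₀ sin φ sin δ + cos φ cos δ sin H₀ = 0.7198×-0.69466×0.61436 + 0.71934×0.78903×0.65927 = -0.307190 + 0.374189 = 0.066999.
Q̄ = (S₀/π) × [bracket] = (1391/π) × 0.066999 = 29.665 W/m².
Ratio Q̄_A / Q̄_B = 520.29 / 29.665 = 17.54.

Q̄_A / Q̄_B ≈ 17.5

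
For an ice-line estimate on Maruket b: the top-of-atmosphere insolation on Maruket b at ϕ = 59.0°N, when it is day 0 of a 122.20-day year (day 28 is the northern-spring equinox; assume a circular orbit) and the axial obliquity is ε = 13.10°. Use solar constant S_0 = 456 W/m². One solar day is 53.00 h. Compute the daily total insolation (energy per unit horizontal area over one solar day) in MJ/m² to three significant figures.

Solar longitude: L_s = 360° × (0 − 28)/122.20 = -82.488°, i.e. -82.488° + 360° = 277.512°.
sin δ = sin 13.10° × sin 277.512° = -0.22471, so δ = -12.986°.
cos h₀ = −tan(+59.0°) tan(-12.986°) = 0.3838, h₀ = 1.1769 rad.
Bracket: h₀ sin ϕ sin δ + cos ϕ cos δ sin h₀ = 1.1769×0.85717×-0.22471 + 0.51504×0.97443×0.92342 = -0.226688 + 0.463437 = 0.236749.
Q̄ = (S_0/π) × [bracket] = (456/π) × 0.236749 = 34.364 W/m².
Daily total = Q̄ × 53.00 h × 3600 s/h = 34.364 × 53.00 × 3600 / 10⁶ = 6.557 MJ/m².

6.56 MJ/m²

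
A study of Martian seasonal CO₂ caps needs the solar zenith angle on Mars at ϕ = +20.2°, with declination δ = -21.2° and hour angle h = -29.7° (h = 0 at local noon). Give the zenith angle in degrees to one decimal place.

θ_z = 50.6°

cos θ_z = sin ϕ sin δ + cos ϕ cos δ cos h = -0.124868 + 0.760035 = 0.635167.
θ_z = arccos(0.635167) = 50.6°.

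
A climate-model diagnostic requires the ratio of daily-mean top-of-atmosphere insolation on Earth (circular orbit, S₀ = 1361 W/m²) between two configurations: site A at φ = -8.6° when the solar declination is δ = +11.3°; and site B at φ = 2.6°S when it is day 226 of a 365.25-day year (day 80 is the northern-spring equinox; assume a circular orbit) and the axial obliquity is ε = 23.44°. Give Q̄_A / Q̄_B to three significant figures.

Q̄_A / Q̄_B ≈ 0.968

— Configuration A (φ=-8.6°):
cos H₀ = −tan(-8.6°) tan(+11.300°) = 0.0302, H₀ = 1.5406 rad.
Bracket: H₀ sin φ sin δ + cos φ cos δ sin H₀ = 1.5406×-0.14954×0.19595 + 0.98876×0.98061×0.99954 = -0.045143 + 0.969142 = 0.923999.
Q̄ = (S₀/π) × [bracket] = (1361/π) × 0.923999 = 400.29 W/m².
— Configuration B (φ=-2.6°):
Solar longitude: λ_s = 360° × (226 − 80)/365.25 = 143.901°.
sin δ = sin 23.44° × sin 143.901° = 0.23437, so δ = +13.554°.
cos H₀ = −tan(-2.6°) tan(+13.554°) = 0.0109, H₀ = 1.5598 rad.
Bracket: H₀ sin φ sin δ + cos φ cos δ sin H₀ = 1.5598×-0.04536×0.23437 + 0.99897×0.97215×0.99994 = -0.016582 + 0.971090 = 0.954508.
Q̄ = (S₀/π) × [bracket] = (1361/π) × 0.954508 = 413.51 W/m².
Ratio Q̄_A / Q̄_B = 400.29 / 413.51 = 0.9680.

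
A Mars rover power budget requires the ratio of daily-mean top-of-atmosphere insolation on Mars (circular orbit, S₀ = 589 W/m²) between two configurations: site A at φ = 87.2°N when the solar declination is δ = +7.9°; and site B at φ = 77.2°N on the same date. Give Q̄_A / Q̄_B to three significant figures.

— Configuration A (φ=+87.2°):
cos H₀ = −tan(+87.2°) tan(+7.900°) = -2.8372 ≤ −1 ⇒ polar day, H₀ = π.
Bracket: H₀ sin φ sin δ + cos φ cos δ sin H₀ = 3.1416×0.99881×0.13744 + 0.04885×0.99051×0.00000 = 0.431268 + 0.000000 = 0.431268.
Q̄ = (S₀/π) × [bracket] = (589/π) × 0.431268 = 80.856 W/m².
— Configuration B (φ=+77.2°):
cos H₀ = −tan(+77.2°) tan(+7.900°) = -0.6108, H₀ = 2.2278 rad.
Bracket: H₀ sin φ sin δ + cos φ cos δ sin H₀ = 2.2278×0.97515×0.13744 + 0.22155×0.99051×0.79182 = 0.298580 + 0.173763 = 0.472343.
Q̄ = (S₀/π) × [bracket] = (589/π) × 0.472343 = 88.557 W/m².
Ratio Q̄_A / Q̄_B = 80.856 / 88.557 = 0.9130.

Q̄_A / Q̄_B ≈ 0.913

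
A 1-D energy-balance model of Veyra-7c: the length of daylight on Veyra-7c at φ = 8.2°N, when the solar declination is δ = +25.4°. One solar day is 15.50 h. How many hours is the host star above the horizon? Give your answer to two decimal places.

cos H₀ = −tan φ · tan δ = −tan(+8.2°) × tan(+25.400°) = -0.0684, so H₀ = 1.6393 rad = 93.92°.
Daylight = 2H₀/(2π) × 15.50 h = (1.6393/π) × 15.50 = 8.09 h.

8.09 h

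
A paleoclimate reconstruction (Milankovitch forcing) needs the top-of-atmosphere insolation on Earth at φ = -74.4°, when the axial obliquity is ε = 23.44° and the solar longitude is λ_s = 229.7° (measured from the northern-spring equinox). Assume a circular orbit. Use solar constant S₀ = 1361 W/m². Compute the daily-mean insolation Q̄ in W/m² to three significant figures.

Solar declination: sin δ = sin ε · sin λ_s = sin 23.44° × sin 229.7° = -0.30338, so δ = -17.661°.
cos H₀ = −tan(-74.4°) tan(-17.661°) = -1.1403 ≤ −1 ⇒ polar day, H₀ = π.
Bracket: H₀ sin φ sin δ + cos φ cos δ sin H₀ = 3.1416×-0.96316×-0.30338 + 0.26892×0.95287×0.00000 = 0.917986 + 0.000000 = 0.917986.
Q̄ = (S₀/π) × [bracket] = (1361/π) × 0.917986 = 397.7 W/m².

Q̄ ≈ 398 W/m²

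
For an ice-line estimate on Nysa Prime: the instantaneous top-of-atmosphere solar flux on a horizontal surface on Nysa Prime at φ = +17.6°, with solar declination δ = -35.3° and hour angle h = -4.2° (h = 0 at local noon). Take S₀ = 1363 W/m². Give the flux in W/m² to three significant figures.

819 W/m²

cos θ_z = sin φ sin δ + cos φ cos δ cos h = -0.174727 + 0.775846 = 0.601119.
Flux = S₀ · cos θ_z = 1363 × 0.601119 = 819.3 W/m².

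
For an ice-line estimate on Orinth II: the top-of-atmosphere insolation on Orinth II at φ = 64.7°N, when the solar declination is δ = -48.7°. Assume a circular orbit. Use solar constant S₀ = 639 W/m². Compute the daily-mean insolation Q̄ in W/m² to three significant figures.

Q̄ ≈ 0.00 W/m²

cos H₀ = −tan(+64.7°) tan(-48.700°) = 2.4080 ≥ 1 ⇒ polar night, H₀ = 0 and Q̄ = 0.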